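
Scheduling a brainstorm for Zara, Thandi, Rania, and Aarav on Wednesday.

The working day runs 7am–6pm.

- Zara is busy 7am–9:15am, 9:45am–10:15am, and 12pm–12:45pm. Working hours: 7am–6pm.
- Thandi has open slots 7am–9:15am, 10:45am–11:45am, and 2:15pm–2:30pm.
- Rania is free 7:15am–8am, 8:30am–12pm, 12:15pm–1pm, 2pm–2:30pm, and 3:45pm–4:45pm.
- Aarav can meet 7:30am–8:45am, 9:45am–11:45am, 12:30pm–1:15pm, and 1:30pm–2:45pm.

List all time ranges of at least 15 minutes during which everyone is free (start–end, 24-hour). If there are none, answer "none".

10:45–11:45, 14:15–14:30

Zara free within 07:00–18:00: 09:15–09:45, 10:15–12:00, 12:45–18:00.
Zara ∩ Thandi: 10:45–11:45, 14:15–14:30.
Zara ∩ Thandi ∩ Rania: 10:45–11:45, 14:15–14:30.
Zara ∩ Thandi ∩ Rania ∩ Aarav: 10:45–11:45, 14:15–14:30.
Windows ≥ 15 min: 10:45–11:45, 14:15–14:30.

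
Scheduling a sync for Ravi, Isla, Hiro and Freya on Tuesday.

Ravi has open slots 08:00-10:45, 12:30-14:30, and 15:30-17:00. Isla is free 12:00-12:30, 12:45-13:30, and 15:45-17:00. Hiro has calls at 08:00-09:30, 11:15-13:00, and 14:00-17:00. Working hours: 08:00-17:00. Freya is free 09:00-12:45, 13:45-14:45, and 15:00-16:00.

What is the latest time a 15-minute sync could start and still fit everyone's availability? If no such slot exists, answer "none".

Hiro free within 08:00–17:00: 09:30–11:15, 13:00–14:00.
Ravi ∩ Isla: 12:45–13:30, 15:45–17:00.
Ravi ∩ Isla ∩ Hiro: 13:00–13:30.
Ravi ∩ Isla ∩ Hiro ∩ Freya: (none).
Windows ≥ 15 min: (none).

none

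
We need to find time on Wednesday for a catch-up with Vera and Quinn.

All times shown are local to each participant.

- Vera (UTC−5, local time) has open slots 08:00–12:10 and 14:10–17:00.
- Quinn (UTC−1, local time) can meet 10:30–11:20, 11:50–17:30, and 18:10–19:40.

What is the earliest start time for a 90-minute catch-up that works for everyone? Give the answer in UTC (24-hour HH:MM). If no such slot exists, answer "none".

13:00

Vera → UTC: 13:00–17:10, 19:10–22:00.
Quinn → UTC: 11:30–12:20, 12:50–18:30, 19:10–20:40.
Vera ∩ Quinn: 13:00–17:10, 19:10–20:40.
Windows ≥ 90 min: 13:00–17:10, 19:10–20:40.
Earliest such window starts at 13:00.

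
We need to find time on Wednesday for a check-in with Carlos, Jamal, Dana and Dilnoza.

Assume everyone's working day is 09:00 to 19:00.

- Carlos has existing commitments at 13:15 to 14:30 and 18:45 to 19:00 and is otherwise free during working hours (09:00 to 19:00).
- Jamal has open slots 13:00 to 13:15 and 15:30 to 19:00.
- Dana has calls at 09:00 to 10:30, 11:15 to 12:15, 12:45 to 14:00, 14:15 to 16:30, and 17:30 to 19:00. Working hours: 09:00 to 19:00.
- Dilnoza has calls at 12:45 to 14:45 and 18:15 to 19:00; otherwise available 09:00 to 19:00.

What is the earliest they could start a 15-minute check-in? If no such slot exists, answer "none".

Carlos free within 09:00–19:00: 09:00–13:15, 14:30–18:45.
Dana free within 09:00–19:00: 10:30–11:15, 12:15–12:45, 14:00–14:15, 16:30–17:30.
Dilnoza free within 09:00–19:00: 09:00–12:45, 14:45–18:15.
Carlos ∩ Jamal: 13:00–13:15, 15:30–18:45.
Carlos ∩ Jamal ∩ Dana: 16:30–17:30.
Carlos ∩ Jamal ∩ Dana ∩ Dilnoza: 16:30–17:30.
Windows ≥ 15 min: 16:30–17:30.
Earliest such window starts at 16:30.

16:30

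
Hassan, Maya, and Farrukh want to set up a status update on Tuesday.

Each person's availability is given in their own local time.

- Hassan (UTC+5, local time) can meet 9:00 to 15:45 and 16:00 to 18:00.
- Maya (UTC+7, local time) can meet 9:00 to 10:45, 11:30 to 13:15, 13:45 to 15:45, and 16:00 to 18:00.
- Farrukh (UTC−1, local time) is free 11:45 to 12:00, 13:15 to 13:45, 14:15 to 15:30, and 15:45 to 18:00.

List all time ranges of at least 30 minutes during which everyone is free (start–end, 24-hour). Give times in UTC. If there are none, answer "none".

none

Hassan → UTC: 04:00–10:45, 11:00–13:00.
Maya → UTC: 02:00–03:45, 04:30–06:15, 06:45–08:45, 09:00–11:00.
Farrukh → UTC: 12:45–13:00, 14:15–14:45, 15:15–16:30, 16:45–19:00.
Hassan ∩ Maya: 04:30–06:15, 06:45–08:45, 09:00–10:45.
Hassan ∩ Maya ∩ Farrukh: (none).
Windows ≥ 30 min: (none).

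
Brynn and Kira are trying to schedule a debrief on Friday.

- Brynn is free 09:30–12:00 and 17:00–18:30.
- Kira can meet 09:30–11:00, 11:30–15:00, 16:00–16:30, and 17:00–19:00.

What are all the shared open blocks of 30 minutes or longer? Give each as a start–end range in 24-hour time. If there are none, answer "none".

Brynn ∩ Kira: 09:30–11:00, 11:30–12:00, 17:00–18:30.
Windows ≥ 30 min: 09:30–11:00, 11:30–12:00, 17:00–18:30.

09:30–11:00, 11:30–12:00, 17:00–18:30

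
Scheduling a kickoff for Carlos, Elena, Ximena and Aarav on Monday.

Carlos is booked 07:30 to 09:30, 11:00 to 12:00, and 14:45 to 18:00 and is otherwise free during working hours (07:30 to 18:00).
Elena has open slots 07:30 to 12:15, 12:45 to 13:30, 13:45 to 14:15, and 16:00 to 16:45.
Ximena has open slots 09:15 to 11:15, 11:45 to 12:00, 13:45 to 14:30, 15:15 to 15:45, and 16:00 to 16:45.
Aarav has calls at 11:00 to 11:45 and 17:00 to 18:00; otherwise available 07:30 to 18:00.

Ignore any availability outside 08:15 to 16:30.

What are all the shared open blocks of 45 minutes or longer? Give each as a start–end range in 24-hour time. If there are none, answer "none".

Carlos free within 07:30–18:00: 09:30–11:00, 12:00–14:45.
Aarav free within 07:30–18:00: 07:30–11:00, 11:45–17:00.
Carlos ∩ Elena: 09:30–11:00, 12:00–12:15, 12:45–13:30, 13:45–14:15.
Carlos ∩ Elena ∩ Ximena: 09:30–11:00, 13:45–14:15.
Carlos ∩ Elena ∩ Ximena ∩ Aarav: 09:30–11:00, 13:45–14:15.
Restricted to 08:15–16:30: 09:30–11:00, 13:45–14:15.
Windows ≥ 45 min: 09:30–11:00.

09:30–11:00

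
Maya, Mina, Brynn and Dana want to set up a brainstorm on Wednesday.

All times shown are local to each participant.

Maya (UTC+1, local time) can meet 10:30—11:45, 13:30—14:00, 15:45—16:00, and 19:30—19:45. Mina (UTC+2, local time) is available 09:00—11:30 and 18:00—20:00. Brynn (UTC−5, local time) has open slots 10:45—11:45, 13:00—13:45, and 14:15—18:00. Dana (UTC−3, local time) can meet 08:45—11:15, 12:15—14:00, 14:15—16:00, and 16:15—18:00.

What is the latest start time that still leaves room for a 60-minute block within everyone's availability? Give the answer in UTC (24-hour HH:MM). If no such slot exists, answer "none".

Maya → UTC: 09:30–10:45, 12:30–13:00, 14:45–15:00, 18:30–18:45.
Mina → UTC: 07:00–09:30, 16:00–18:00.
Brynn → UTC: 15:45–16:45, 18:00–18:45, 19:15–23:00.
Dana → UTC: 11:45–14:15, 15:15–17:00, 17:15–19:00, 19:15–21:00.
Maya ∩ Mina: (none).
Maya ∩ Mina ∩ Brynn: (none).
Maya ∩ Mina ∩ Brynn ∩ Dana: (none).
Windows ≥ 60 min: (none).

none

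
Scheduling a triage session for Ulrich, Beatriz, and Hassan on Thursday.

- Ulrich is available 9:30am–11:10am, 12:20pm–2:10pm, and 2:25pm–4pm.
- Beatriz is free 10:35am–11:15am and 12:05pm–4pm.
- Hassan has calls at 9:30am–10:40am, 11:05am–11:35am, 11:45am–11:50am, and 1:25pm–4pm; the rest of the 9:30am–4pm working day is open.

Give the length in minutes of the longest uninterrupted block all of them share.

Hassan free within 09:30–16:00: 10:40–11:05, 11:35–11:45, 11:50–13:25.
Ulrich ∩ Beatriz: 10:35–11:10, 12:20–14:10, 14:25–16:00.
Ulrich ∩ Beatriz ∩ Hassan: 10:40–11:05, 12:20–13:25.
Common window lengths: 25, 65 min; longest is 65.

65 minutes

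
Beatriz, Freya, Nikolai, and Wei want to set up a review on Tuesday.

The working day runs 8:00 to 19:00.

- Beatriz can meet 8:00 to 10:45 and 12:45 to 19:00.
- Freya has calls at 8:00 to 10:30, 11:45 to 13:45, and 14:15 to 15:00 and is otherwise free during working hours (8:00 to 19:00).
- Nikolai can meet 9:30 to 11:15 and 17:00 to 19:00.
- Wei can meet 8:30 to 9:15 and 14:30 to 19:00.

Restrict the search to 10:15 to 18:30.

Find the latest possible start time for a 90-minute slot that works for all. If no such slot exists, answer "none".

Freya free within 08:00–19:00: 10:30–11:45, 13:45–14:15, 15:00–19:00.
Beatriz ∩ Freya: 10:30–10:45, 13:45–14:15, 15:00–19:00.
Beatriz ∩ Freya ∩ Nikolai: 10:30–10:45, 17:00–19:00.
Beatriz ∩ Freya ∩ Nikolai ∩ Wei: 17:00–19:00.
Restricted to 10:15–18:30: 17:00–18:30.
Windows ≥ 90 min: 17:00–18:30.
Latest start in the last window 17:00–18:30 is 18:30 − 90 min = 17:00.

17:00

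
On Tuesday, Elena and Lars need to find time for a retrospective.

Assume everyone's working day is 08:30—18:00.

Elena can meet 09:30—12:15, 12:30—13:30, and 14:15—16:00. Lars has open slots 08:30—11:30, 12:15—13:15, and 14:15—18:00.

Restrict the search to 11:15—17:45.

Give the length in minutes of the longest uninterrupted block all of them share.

105 minutes

Elena ∩ Lars: 09:30–11:30, 12:30–13:15, 14:15–16:00.
Restricted to 11:15–17:45: 11:15–11:30, 12:30–13:15, 14:15–16:00.
Common window lengths: 15, 45, 105 min; longest is 105.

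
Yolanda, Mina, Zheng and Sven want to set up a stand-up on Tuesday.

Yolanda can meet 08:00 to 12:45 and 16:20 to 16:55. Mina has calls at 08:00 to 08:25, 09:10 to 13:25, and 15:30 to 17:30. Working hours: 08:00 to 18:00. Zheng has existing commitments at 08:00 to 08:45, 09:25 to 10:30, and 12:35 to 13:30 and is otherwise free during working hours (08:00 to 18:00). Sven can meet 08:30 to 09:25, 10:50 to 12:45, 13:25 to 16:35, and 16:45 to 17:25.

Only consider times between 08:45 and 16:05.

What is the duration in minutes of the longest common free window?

Mina free within 08:00–18:00: 08:25–09:10, 13:25–15:30, 17:30–18:00.
Zheng free within 08:00–18:00: 08:45–09:25, 10:30–12:35, 13:30–18:00.
Yolanda ∩ Mina: 08:25–09:10.
Yolanda ∩ Mina ∩ Zheng: 08:45–09:10.
Yolanda ∩ Mina ∩ Zheng ∩ Sven: 08:45–09:10.
Restricted to 08:45–16:05: 08:45–09:10.
Single common window of 25 minutes.

25 minutes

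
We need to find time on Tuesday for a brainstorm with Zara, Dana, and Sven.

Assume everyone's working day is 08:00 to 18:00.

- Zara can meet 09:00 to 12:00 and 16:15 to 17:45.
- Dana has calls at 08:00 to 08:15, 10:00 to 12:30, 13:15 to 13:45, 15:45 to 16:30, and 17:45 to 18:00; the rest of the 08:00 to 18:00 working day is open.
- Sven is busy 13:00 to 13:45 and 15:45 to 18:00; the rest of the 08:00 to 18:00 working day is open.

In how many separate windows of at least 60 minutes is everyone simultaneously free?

1

Dana free within 08:00–18:00: 08:15–10:00, 12:30–13:15, 13:45–15:45, 16:30–17:45.
Sven free within 08:00–18:00: 08:00–13:00, 13:45–15:45.
Zara ∩ Dana: 09:00–10:00, 16:30–17:45.
Zara ∩ Dana ∩ Sven: 09:00–10:00.
Windows ≥ 60 min: 09:00–10:00.
That's 1 window.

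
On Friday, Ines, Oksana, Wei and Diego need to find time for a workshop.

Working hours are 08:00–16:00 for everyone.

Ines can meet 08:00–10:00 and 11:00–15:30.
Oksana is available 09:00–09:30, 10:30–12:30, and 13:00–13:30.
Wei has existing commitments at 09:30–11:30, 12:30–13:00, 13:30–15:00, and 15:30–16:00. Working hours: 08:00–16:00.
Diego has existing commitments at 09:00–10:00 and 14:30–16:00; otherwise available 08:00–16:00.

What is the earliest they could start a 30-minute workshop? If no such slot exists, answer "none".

Wei free within 08:00–16:00: 08:00–09:30, 11:30–12:30, 13:00–13:30, 15:00–15:30.
Diego free within 08:00–16:00: 08:00–09:00, 10:00–14:30.
Ines ∩ Oksana: 09:00–09:30, 11:00–12:30, 13:00–13:30.
Ines ∩ Oksana ∩ Wei: 09:00–09:30, 11:30–12:30, 13:00–13:30.
Ines ∩ Oksana ∩ Wei ∩ Diego: 11:30–12:30, 13:00–13:30.
Windows ≥ 30 min: 11:30–12:30, 13:00–13:30.
Earliest such window starts at 11:30.

11:30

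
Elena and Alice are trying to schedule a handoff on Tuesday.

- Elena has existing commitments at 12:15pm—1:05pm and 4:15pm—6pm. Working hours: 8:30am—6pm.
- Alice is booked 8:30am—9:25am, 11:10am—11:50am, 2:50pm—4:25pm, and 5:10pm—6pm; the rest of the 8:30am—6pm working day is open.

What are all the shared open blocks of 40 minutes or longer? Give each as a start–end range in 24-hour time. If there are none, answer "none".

09:25–11:10, 13:05–14:50

Elena free within 08:30–18:00: 08:30–12:15, 13:05–16:15.
Alice free within 08:30–18:00: 09:25–11:10, 11:50–14:50, 16:25–17:10.
Elena ∩ Alice: 09:25–11:10, 11:50–12:15, 13:05–14:50.
Windows ≥ 40 min: 09:25–11:10, 13:05–14:50.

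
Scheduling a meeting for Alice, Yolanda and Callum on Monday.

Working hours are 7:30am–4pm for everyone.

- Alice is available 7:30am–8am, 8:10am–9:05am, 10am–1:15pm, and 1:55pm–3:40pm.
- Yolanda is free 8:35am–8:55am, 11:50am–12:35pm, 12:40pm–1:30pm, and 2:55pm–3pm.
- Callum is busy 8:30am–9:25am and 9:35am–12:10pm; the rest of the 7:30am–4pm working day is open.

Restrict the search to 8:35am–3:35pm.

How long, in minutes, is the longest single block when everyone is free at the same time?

35 minutes

Callum free within 07:30–16:00: 07:30–08:30, 09:25–09:35, 12:10–16:00.
Alice ∩ Yolanda: 08:35–08:55, 11:50–12:35, 12:40–13:15, 14:55–15:00.
Alice ∩ Yolanda ∩ Callum: 12:10–12:35, 12:40–13:15, 14:55–15:00.
Restricted to 08:35–15:35: 12:10–12:35, 12:40–13:15, 14:55–15:00.
Common window lengths: 25, 35, 5 min; longest is 35.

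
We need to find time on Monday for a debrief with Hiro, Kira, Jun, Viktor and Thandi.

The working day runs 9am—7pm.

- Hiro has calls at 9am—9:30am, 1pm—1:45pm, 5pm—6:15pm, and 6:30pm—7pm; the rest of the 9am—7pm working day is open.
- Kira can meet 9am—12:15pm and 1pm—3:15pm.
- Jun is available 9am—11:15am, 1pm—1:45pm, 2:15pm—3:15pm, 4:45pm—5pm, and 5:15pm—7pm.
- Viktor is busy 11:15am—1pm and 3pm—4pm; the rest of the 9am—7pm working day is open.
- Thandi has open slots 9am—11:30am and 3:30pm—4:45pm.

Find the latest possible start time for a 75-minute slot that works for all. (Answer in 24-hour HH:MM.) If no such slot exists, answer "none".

Hiro free within 09:00–19:00: 09:30–13:00, 13:45–17:00, 18:15–18:30.
Viktor free within 09:00–19:00: 09:00–11:15, 13:00–15:00, 16:00–19:00.
Hiro ∩ Kira: 09:30–12:15, 13:45–15:15.
Hiro ∩ Kira ∩ Jun: 09:30–11:15, 14:15–15:15.
Hiro ∩ Kira ∩ Jun ∩ Viktor: 09:30–11:15, 14:15–15:00.
Hiro ∩ Kira ∩ Jun ∩ Viktor ∩ Thandi: 09:30–11:15.
Windows ≥ 75 min: 09:30–11:15.
Latest start in the last window 09:30–11:15 is 11:15 − 75 min = 10:00.

10:00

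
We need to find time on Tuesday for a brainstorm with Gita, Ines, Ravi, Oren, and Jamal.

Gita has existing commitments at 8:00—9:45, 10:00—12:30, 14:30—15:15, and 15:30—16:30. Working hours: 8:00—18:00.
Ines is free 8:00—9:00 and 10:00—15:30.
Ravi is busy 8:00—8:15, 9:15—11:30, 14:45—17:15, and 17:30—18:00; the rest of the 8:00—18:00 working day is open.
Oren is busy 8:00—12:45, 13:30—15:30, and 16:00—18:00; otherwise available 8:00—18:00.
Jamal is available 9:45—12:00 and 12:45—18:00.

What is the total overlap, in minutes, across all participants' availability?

45 minutes

Gita free within 08:00–18:00: 09:45–10:00, 12:30–14:30, 15:15–15:30, 16:30–18:00.
Ravi free within 08:00–18:00: 08:15–09:15, 11:30–14:45, 17:15–17:30.
Oren free within 08:00–18:00: 12:45–13:30, 15:30–16:00.
Gita ∩ Ines: 12:30–14:30, 15:15–15:30.
Gita ∩ Ines ∩ Ravi: 12:30–14:30.
Gita ∩ Ines ∩ Ravi ∩ Oren: 12:45–13:30.
Gita ∩ Ines ∩ Ravi ∩ Oren ∩ Jamal: 12:45–13:30.
Total common minutes: 45.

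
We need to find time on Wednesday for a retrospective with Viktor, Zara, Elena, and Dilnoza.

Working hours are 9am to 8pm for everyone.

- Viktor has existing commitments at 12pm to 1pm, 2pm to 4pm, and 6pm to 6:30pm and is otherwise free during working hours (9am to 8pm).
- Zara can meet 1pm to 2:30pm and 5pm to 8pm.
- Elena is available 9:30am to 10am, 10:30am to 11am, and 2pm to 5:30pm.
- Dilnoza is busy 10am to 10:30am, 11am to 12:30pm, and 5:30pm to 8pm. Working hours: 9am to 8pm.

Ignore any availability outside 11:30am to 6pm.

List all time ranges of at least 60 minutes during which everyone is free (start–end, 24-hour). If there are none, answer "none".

none

Viktor free within 09:00–20:00: 09:00–12:00, 13:00–14:00, 16:00–18:00, 18:30–20:00.
Dilnoza free within 09:00–20:00: 09:00–10:00, 10:30–11:00, 12:30–17:30.
Viktor ∩ Zara: 13:00–14:00, 17:00–18:00, 18:30–20:00.
Viktor ∩ Zara ∩ Elena: 17:00–17:30.
Viktor ∩ Zara ∩ Elena ∩ Dilnoza: 17:00–17:30.
Restricted to 11:30–18:00: 17:00–17:30.
Windows ≥ 60 min: (none).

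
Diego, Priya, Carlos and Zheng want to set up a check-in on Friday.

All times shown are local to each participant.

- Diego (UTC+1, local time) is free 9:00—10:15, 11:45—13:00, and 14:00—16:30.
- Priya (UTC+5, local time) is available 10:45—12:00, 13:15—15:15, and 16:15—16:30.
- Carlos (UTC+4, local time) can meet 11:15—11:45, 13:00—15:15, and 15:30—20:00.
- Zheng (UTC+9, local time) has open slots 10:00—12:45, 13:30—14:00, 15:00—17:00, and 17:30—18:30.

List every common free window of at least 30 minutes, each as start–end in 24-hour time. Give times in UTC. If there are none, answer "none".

Diego → UTC: 08:00–09:15, 10:45–12:00, 13:00–15:30.
Priya → UTC: 05:45–07:00, 08:15–10:15, 11:15–11:30.
Carlos → UTC: 07:15–07:45, 09:00–11:15, 11:30–16:00.
Zheng → UTC: 01:00–03:45, 04:30–05:00, 06:00–08:00, 08:30–09:30.
Diego ∩ Priya: 08:15–09:15, 11:15–11:30.
Diego ∩ Priya ∩ Carlos: 09:00–09:15.
Diego ∩ Priya ∩ Carlos ∩ Zheng: 09:00–09:15.
Windows ≥ 30 min: (none).

none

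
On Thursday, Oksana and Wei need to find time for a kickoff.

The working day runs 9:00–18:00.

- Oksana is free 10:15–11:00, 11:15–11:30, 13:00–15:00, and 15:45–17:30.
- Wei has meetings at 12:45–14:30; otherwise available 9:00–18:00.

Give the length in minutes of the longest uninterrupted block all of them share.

105 minutes

Wei free within 09:00–18:00: 09:00–12:45, 14:30–18:00.
Oksana ∩ Wei: 10:15–11:00, 11:15–11:30, 14:30–15:00, 15:45–17:30.
Common window lengths: 45, 15, 30, 105 min; longest is 105.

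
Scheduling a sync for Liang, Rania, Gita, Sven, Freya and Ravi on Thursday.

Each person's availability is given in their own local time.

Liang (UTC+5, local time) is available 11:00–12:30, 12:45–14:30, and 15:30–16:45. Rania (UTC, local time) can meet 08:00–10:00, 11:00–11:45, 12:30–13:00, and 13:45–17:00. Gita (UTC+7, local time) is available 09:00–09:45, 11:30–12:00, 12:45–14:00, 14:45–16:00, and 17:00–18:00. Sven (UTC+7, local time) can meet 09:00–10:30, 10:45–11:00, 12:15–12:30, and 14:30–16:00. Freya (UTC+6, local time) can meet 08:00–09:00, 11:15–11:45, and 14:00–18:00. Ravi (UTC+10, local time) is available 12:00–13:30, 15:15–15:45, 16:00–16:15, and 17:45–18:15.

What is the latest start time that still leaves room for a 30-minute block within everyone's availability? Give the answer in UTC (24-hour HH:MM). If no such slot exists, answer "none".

none

Liang → UTC: 06:00–07:30, 07:45–09:30, 10:30–11:45.
Rania → UTC: 08:00–10:00, 11:00–11:45, 12:30–13:00, 13:45–17:00.
Gita → UTC: 02:00–02:45, 04:30–05:00, 05:45–07:00, 07:45–09:00, 10:00–11:00.
Sven → UTC: 02:00–03:30, 03:45–04:00, 05:15–05:30, 07:30–09:00.
Freya → UTC: 02:00–03:00, 05:15–05:45, 08:00–12:00.
Ravi → UTC: 02:00–03:30, 05:15–05:45, 06:00–06:15, 07:45–08:15.
Liang ∩ Rania: 08:00–09:30, 11:00–11:45.
Liang ∩ Rania ∩ Gita: 08:00–09:00.
Liang ∩ Rania ∩ Gita ∩ Sven: 08:00–09:00.
Liang ∩ Rania ∩ Gita ∩ Sven ∩ Freya: 08:00–09:00.
Liang ∩ Rania ∩ Gita ∩ Sven ∩ Freya ∩ Ravi: 08:00–08:15.
Windows ≥ 30 min: (none).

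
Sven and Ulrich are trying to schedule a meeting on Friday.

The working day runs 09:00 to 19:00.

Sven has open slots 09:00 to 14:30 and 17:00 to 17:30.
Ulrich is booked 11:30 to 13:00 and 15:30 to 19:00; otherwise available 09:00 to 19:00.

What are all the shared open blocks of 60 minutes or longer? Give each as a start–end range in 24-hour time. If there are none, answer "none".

Ulrich free within 09:00–19:00: 09:00–11:30, 13:00–15:30.
Sven ∩ Ulrich: 09:00–11:30, 13:00–14:30.
Windows ≥ 60 min: 09:00–11:30, 13:00–14:30.

09:00–11:30, 13:00–14:30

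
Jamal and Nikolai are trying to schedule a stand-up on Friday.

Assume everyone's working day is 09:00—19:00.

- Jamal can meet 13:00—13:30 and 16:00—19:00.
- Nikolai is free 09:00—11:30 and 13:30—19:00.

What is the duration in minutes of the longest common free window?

Jamal ∩ Nikolai: 16:00–19:00.
Single common window of 180 minutes.

180 minutes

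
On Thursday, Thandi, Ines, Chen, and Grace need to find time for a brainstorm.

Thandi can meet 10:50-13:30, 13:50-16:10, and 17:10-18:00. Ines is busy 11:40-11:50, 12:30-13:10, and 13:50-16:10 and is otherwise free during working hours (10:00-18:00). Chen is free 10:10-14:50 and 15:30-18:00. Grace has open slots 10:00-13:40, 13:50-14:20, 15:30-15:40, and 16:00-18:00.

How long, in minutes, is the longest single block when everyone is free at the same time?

Ines free within 10:00–18:00: 10:00–11:40, 11:50–12:30, 13:10–13:50, 16:10–18:00.
Thandi ∩ Ines: 10:50–11:40, 11:50–12:30, 13:10–13:30, 17:10–18:00.
Thandi ∩ Ines ∩ Chen: 10:50–11:40, 11:50–12:30, 13:10–13:30, 17:10–18:00.
Thandi ∩ Ines ∩ Chen ∩ Grace: 10:50–11:40, 11:50–12:30, 13:10–13:30, 17:10–18:00.
Common window lengths: 50, 40, 20, 50 min; longest is 50.

50 minutes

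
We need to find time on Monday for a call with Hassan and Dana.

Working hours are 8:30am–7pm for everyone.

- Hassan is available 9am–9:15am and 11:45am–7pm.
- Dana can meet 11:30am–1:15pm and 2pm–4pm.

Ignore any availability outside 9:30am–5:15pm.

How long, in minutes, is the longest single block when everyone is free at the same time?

Hassan ∩ Dana: 11:45–13:15, 14:00–16:00.
Restricted to 09:30–17:15: 11:45–13:15, 14:00–16:00.
Common window lengths: 90, 120 min; longest is 120.

120 minutes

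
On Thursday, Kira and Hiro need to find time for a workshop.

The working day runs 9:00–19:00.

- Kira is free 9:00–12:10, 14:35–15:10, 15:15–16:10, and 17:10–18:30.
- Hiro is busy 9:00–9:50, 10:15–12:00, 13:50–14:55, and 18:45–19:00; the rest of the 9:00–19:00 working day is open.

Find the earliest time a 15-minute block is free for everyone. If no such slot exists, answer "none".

09:50

Hiro free within 09:00–19:00: 09:50–10:15, 12:00–13:50, 14:55–18:45.
Kira ∩ Hiro: 09:50–10:15, 12:00–12:10, 14:55–15:10, 15:15–16:10, 17:10–18:30.
Windows ≥ 15 min: 09:50–10:15, 14:55–15:10, 15:15–16:10, 17:10–18:30.
Earliest such window starts at 09:50.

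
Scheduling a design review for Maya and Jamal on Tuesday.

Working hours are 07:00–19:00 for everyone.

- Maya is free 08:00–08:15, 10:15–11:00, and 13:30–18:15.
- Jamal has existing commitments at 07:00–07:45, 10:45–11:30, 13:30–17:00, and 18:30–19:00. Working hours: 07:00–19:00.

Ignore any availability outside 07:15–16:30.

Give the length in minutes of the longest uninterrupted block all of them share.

30 minutes

Jamal free within 07:00–19:00: 07:45–10:45, 11:30–13:30, 17:00–18:30.
Maya ∩ Jamal: 08:00–08:15, 10:15–10:45, 17:00–18:15.
Restricted to 07:15–16:30: 08:00–08:15, 10:15–10:45.
Common window lengths: 15, 30 min; longest is 30.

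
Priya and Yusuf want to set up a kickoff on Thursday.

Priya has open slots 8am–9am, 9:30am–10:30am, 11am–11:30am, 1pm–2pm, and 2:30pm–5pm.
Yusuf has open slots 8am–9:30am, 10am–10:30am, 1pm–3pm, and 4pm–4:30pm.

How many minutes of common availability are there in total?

Priya ∩ Yusuf: 08:00–09:00, 10:00–10:30, 13:00–14:00, 14:30–15:00, 16:00–16:30.
Total common minutes: 60 + 30 + 60 + 30 + 30 = 210.

210 minutes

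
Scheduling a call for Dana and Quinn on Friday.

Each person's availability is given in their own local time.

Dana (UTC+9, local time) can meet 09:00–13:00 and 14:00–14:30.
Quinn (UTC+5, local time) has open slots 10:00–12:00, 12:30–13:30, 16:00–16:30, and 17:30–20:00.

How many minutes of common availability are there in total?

Dana → UTC: 00:00–04:00, 05:00–05:30.
Quinn → UTC: 05:00–07:00, 07:30–08:30, 11:00–11:30, 12:30–15:00.
Dana ∩ Quinn: 05:00–05:30.
Total common minutes: 30.

30 minutes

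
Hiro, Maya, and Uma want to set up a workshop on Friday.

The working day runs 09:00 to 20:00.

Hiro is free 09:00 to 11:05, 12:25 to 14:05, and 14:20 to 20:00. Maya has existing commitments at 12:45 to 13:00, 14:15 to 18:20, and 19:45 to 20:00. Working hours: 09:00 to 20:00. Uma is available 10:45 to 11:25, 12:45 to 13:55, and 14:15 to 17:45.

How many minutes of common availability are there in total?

75 minutes

Maya free within 09:00–20:00: 09:00–12:45, 13:00–14:15, 18:20–19:45.
Hiro ∩ Maya: 09:00–11:05, 12:25–12:45, 13:00–14:05, 18:20–19:45.
Hiro ∩ Maya ∩ Uma: 10:45–11:05, 13:00–13:55.
Total common minutes: 20 + 55 = 75.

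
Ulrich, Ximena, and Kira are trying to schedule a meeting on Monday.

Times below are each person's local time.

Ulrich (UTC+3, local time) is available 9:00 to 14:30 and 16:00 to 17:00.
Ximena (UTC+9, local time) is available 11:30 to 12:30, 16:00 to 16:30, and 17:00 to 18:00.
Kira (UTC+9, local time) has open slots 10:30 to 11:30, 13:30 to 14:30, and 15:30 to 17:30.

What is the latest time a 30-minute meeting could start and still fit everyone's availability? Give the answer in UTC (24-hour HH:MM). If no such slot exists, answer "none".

08:00

Ulrich → UTC: 06:00–11:30, 13:00–14:00.
Ximena → UTC: 02:30–03:30, 07:00–07:30, 08:00–09:00.
Kira → UTC: 01:30–02:30, 04:30–05:30, 06:30–08:30.
Ulrich ∩ Ximena: 07:00–07:30, 08:00–09:00.
Ulrich ∩ Ximena ∩ Kira: 07:00–07:30, 08:00–08:30.
Windows ≥ 30 min: 07:00–07:30, 08:00–08:30.
Latest start in the last window 08:00–08:30 is 08:30 − 30 min = 08:00.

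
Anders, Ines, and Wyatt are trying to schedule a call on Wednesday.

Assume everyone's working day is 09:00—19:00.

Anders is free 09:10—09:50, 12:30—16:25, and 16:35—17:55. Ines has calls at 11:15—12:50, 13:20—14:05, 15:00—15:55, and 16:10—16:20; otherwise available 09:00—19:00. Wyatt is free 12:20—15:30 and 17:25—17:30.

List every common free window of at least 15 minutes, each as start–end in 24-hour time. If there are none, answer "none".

12:50–13:20, 14:05–15:00

Ines free within 09:00–19:00: 09:00–11:15, 12:50–13:20, 14:05–15:00, 15:55–16:10, 16:20–19:00.
Anders ∩ Ines: 09:10–09:50, 12:50–13:20, 14:05–15:00, 15:55–16:10, 16:20–16:25, 16:35–17:55.
Anders ∩ Ines ∩ Wyatt: 12:50–13:20, 14:05–15:00, 17:25–17:30.
Windows ≥ 15 min: 12:50–13:20, 14:05–15:00.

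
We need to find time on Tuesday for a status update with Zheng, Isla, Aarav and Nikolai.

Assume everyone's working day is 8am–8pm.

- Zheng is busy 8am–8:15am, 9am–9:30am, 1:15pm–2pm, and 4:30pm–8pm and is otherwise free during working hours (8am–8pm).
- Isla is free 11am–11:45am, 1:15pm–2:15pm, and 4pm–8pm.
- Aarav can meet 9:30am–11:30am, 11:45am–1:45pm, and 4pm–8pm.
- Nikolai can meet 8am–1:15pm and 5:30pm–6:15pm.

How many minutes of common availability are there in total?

Zheng free within 08:00–20:00: 08:15–09:00, 09:30–13:15, 14:00–16:30.
Zheng ∩ Isla: 11:00–11:45, 14:00–14:15, 16:00–16:30.
Zheng ∩ Isla ∩ Aarav: 11:00–11:30, 16:00–16:30.
Zheng ∩ Isla ∩ Aarav ∩ Nikolai: 11:00–11:30.
Total common minutes: 30.

30 minutes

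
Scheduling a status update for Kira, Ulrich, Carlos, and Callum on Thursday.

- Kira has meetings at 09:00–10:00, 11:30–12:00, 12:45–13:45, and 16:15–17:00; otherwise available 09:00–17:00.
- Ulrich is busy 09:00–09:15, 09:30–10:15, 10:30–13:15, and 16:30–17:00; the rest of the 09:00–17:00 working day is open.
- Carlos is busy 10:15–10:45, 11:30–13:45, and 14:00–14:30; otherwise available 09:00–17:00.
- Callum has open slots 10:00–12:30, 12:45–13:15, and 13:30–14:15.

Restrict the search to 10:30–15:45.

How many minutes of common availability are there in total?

15 minutes

Kira free within 09:00–17:00: 10:00–11:30, 12:00–12:45, 13:45–16:15.
Ulrich free within 09:00–17:00: 09:15–09:30, 10:15–10:30, 13:15–16:30.
Carlos free within 09:00–17:00: 09:00–10:15, 10:45–11:30, 13:45–14:00, 14:30–17:00.
Kira ∩ Ulrich: 10:15–10:30, 13:45–16:15.
Kira ∩ Ulrich ∩ Carlos: 13:45–14:00, 14:30–16:15.
Kira ∩ Ulrich ∩ Carlos ∩ Callum: 13:45–14:00.
Restricted to 10:30–15:45: 13:45–14:00.
Total common minutes: 15.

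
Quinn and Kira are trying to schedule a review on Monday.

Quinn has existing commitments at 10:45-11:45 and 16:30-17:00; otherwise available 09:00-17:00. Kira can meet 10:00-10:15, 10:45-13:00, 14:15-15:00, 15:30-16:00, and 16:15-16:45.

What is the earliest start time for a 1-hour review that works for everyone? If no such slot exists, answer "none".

11:45

Quinn free within 09:00–17:00: 09:00–10:45, 11:45–16:30.
Quinn ∩ Kira: 10:00–10:15, 11:45–13:00, 14:15–15:00, 15:30–16:00, 16:15–16:30.
Windows ≥ 60 min: 11:45–13:00.
Earliest such window starts at 11:45.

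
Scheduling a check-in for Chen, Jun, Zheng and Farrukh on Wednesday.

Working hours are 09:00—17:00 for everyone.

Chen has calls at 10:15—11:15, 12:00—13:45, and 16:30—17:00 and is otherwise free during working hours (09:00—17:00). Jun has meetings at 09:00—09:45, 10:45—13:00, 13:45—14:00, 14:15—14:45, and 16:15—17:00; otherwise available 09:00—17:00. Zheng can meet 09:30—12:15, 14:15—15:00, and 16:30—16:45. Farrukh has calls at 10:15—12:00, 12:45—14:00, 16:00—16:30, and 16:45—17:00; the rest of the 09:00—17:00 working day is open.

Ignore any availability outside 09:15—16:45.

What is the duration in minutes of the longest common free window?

Chen free within 09:00–17:00: 09:00–10:15, 11:15–12:00, 13:45–16:30.
Jun free within 09:00–17:00: 09:45–10:45, 13:00–13:45, 14:00–14:15, 14:45–16:15.
Farrukh free within 09:00–17:00: 09:00–10:15, 12:00–12:45, 14:00–16:00, 16:30–16:45.
Chen ∩ Jun: 09:45–10:15, 14:00–14:15, 14:45–16:15.
Chen ∩ Jun ∩ Zheng: 09:45–10:15, 14:45–15:00.
Chen ∩ Jun ∩ Zheng ∩ Farrukh: 09:45–10:15, 14:45–15:00.
Restricted to 09:15–16:45: 09:45–10:15, 14:45–15:00.
Common window lengths: 30, 15 min; longest is 30.

30 minutes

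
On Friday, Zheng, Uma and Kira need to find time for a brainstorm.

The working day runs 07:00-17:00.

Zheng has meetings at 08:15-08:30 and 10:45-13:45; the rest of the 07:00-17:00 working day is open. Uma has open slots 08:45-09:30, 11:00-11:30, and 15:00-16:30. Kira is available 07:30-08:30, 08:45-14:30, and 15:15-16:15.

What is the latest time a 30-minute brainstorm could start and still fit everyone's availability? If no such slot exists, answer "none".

Zheng free within 07:00–17:00: 07:00–08:15, 08:30–10:45, 13:45–17:00.
Zheng ∩ Uma: 08:45–09:30, 15:00–16:30.
Zheng ∩ Uma ∩ Kira: 08:45–09:30, 15:15–16:15.
Windows ≥ 30 min: 08:45–09:30, 15:15–16:15.
Latest start in the last window 15:15–16:15 is 16:15 − 30 min = 15:45.

15:45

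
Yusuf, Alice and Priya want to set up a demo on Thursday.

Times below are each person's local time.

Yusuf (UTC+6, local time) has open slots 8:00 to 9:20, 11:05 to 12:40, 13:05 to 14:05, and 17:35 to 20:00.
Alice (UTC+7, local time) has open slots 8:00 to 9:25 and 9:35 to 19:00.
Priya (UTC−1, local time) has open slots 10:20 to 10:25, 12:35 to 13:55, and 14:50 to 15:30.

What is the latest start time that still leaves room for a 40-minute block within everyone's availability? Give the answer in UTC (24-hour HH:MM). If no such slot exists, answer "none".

none

Yusuf → UTC: 02:00–03:20, 05:05–06:40, 07:05–08:05, 11:35–14:00.
Alice → UTC: 01:00–02:25, 02:35–12:00.
Priya → UTC: 11:20–11:25, 13:35–14:55, 15:50–16:30.
Yusuf ∩ Alice: 02:00–02:25, 02:35–03:20, 05:05–06:40, 07:05–08:05, 11:35–12:00.
Yusuf ∩ Alice ∩ Priya: (none).
Windows ≥ 40 min: (none).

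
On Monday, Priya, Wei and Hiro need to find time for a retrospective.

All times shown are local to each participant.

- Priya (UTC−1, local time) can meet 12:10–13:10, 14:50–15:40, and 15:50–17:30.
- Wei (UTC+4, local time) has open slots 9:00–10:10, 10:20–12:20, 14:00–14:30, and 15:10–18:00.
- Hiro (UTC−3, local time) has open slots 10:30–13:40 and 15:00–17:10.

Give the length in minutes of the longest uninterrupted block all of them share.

Priya → UTC: 13:10–14:10, 15:50–16:40, 16:50–18:30.
Wei → UTC: 05:00–06:10, 06:20–08:20, 10:00–10:30, 11:10–14:00.
Hiro → UTC: 13:30–16:40, 18:00–20:10.
Priya ∩ Wei: 13:10–14:00.
Priya ∩ Wei ∩ Hiro: 13:30–14:00.
Single common window of 30 minutes.

30 minutes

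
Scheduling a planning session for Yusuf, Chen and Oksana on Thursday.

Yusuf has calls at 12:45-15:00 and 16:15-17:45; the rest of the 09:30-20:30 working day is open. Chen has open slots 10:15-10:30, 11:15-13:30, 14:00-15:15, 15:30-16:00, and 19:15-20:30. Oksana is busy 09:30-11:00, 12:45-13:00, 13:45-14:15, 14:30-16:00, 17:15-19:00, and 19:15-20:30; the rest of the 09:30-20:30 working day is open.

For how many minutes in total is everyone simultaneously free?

90 minutes

Yusuf free within 09:30–20:30: 09:30–12:45, 15:00–16:15, 17:45–20:30.
Oksana free within 09:30–20:30: 11:00–12:45, 13:00–13:45, 14:15–14:30, 16:00–17:15, 19:00–19:15.
Yusuf ∩ Chen: 10:15–10:30, 11:15–12:45, 15:00–15:15, 15:30–16:00, 19:15–20:30.
Yusuf ∩ Chen ∩ Oksana: 11:15–12:45.
Total common minutes: 90.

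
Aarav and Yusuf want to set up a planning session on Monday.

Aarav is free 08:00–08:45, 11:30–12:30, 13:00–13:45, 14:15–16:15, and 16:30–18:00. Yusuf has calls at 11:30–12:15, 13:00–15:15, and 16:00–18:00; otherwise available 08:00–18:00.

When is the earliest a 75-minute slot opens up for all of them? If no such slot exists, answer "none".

Yusuf free within 08:00–18:00: 08:00–11:30, 12:15–13:00, 15:15–16:00.
Aarav ∩ Yusuf: 08:00–08:45, 12:15–12:30, 15:15–16:00.
Windows ≥ 75 min: (none).

none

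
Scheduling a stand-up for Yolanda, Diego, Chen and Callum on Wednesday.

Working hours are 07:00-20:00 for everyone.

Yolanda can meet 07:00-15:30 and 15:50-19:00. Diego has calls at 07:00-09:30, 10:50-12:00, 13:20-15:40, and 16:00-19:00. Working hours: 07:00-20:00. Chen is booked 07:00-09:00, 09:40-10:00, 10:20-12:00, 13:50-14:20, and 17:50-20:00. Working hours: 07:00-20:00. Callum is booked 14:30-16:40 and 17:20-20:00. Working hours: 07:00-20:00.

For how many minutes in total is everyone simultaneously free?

110 minutes

Diego free within 07:00–20:00: 09:30–10:50, 12:00–13:20, 15:40–16:00, 19:00–20:00.
Chen free within 07:00–20:00: 09:00–09:40, 10:00–10:20, 12:00–13:50, 14:20–17:50.
Callum free within 07:00–20:00: 07:00–14:30, 16:40–17:20.
Yolanda ∩ Diego: 09:30–10:50, 12:00–13:20, 15:50–16:00.
Yolanda ∩ Diego ∩ Chen: 09:30–09:40, 10:00–10:20, 12:00–13:20, 15:50–16:00.
Yolanda ∩ Diego ∩ Chen ∩ Callum: 09:30–09:40, 10:00–10:20, 12:00–13:20.
Total common minutes: 10 + 20 + 80 = 110.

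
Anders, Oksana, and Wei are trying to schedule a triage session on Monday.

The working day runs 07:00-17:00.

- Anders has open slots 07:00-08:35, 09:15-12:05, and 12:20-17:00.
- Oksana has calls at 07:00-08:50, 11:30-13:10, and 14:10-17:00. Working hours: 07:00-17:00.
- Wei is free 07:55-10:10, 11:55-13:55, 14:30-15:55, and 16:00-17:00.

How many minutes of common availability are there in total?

100 minutes

Oksana free within 07:00–17:00: 08:50–11:30, 13:10–14:10.
Anders ∩ Oksana: 09:15–11:30, 13:10–14:10.
Anders ∩ Oksana ∩ Wei: 09:15–10:10, 13:10–13:55.
Total common minutes: 55 + 45 = 100.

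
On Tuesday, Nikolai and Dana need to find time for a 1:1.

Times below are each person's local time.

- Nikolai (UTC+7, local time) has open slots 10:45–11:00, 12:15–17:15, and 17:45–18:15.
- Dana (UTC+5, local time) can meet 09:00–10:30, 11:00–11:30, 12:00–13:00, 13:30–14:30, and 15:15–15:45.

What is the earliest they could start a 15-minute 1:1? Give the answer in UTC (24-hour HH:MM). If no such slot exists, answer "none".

Nikolai → UTC: 03:45–04:00, 05:15–10:15, 10:45–11:15.
Dana → UTC: 04:00–05:30, 06:00–06:30, 07:00–08:00, 08:30–09:30, 10:15–10:45.
Nikolai ∩ Dana: 05:15–05:30, 06:00–06:30, 07:00–08:00, 08:30–09:30.
Windows ≥ 15 min: 05:15–05:30, 06:00–06:30, 07:00–08:00, 08:30–09:30.
Earliest such window starts at 05:15.

05:15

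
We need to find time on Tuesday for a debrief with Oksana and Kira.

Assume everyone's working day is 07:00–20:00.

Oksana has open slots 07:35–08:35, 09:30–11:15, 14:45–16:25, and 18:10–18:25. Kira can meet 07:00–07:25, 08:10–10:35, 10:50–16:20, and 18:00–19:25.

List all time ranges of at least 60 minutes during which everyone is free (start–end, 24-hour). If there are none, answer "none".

09:30–10:35, 14:45–16:20

Oksana ∩ Kira: 08:10–08:35, 09:30–10:35, 10:50–11:15, 14:45–16:20, 18:10–18:25.
Windows ≥ 60 min: 09:30–10:35, 14:45–16:20.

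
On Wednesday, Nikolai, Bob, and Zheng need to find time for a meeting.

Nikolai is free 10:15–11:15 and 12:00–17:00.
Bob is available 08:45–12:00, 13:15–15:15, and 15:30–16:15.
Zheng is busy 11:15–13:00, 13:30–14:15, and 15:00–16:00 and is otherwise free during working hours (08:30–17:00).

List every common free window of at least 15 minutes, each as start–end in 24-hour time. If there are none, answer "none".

10:15–11:15, 13:15–13:30, 14:15–15:00, 16:00–16:15

Zheng free within 08:30–17:00: 08:30–11:15, 13:00–13:30, 14:15–15:00, 16:00–17:00.
Nikolai ∩ Bob: 10:15–11:15, 13:15–15:15, 15:30–16:15.
Nikolai ∩ Bob ∩ Zheng: 10:15–11:15, 13:15–13:30, 14:15–15:00, 16:00–16:15.
Windows ≥ 15 min: 10:15–11:15, 13:15–13:30, 14:15–15:00, 16:00–16:15.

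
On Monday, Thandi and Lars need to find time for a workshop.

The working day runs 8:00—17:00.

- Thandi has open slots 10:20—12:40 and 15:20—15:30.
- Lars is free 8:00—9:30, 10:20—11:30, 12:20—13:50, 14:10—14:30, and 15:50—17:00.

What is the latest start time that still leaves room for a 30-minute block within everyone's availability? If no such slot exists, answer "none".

Thandi ∩ Lars: 10:20–11:30, 12:20–12:40.
Windows ≥ 30 min: 10:20–11:30.
Latest start in the last window 10:20–11:30 is 11:30 − 30 min = 11:00.

11:00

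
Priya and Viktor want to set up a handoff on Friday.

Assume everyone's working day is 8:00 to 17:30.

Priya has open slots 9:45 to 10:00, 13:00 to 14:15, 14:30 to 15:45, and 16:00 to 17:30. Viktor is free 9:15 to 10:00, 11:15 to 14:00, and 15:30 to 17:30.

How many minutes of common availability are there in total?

Priya ∩ Viktor: 09:45–10:00, 13:00–14:00, 15:30–15:45, 16:00–17:30.
Total common minutes: 15 + 60 + 15 + 90 = 180.

180 minutes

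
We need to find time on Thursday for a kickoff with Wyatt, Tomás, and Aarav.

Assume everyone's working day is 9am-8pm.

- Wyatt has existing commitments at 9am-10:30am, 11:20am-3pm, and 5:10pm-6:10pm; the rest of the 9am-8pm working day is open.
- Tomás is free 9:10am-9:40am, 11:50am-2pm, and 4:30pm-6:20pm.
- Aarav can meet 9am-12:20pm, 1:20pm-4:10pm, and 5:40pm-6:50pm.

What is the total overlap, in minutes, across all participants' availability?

Wyatt free within 09:00–20:00: 10:30–11:20, 15:00–17:10, 18:10–20:00.
Wyatt ∩ Tomás: 16:30–17:10, 18:10–18:20.
Wyatt ∩ Tomás ∩ Aarav: 18:10–18:20.
Total common minutes: 10.

10 minutes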